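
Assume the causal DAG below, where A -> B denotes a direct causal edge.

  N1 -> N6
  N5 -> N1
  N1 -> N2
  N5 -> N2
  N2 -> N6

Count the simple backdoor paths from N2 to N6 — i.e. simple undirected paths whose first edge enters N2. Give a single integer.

A backdoor path from N2 to N6 is any simple undirected path whose first edge points into N2 (i.e. leaves N2 via a parent).
Parents of N2: {N1, N5}.
Enumerating:
  P1: N2 <- N5 -> N1 -> N6
  P2: N2 <- N1 -> N6
That exhausts the simple backdoor paths. Count: 2.

2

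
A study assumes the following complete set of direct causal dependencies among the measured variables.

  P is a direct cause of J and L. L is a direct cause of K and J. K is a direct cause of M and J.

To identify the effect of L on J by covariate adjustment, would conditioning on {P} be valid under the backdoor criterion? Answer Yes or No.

Yes

Backdoor paths from L to J (paths whose first edge points into L):
  P1: L <- P -> J
Condition 1 (no descendant of L in the set): holds — descendants of L are {J, K, M}; none are in {P}.
Condition 2 (every backdoor path blocked by {P}):
  P1: blocked at fork node P ∈ conditioning set.
{P} satisfies the backdoor criterion.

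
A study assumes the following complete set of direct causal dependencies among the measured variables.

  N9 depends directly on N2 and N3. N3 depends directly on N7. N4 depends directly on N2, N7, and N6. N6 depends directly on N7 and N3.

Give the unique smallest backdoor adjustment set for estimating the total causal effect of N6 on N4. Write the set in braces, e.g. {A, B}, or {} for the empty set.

Variables eligible for adjustment (non-descendants of N6, excluding N6 and N4): {N2, N3, N7, N9}.
Backdoor paths from N6 to N4:
  P1: N6 <- N7 -> N3 -> N9 <- N2 -> N4
  P2: N6 <- N7 -> N4
  P3: N6 <- N3 <- N7 -> N4
  P4: N6 <- N3 -> N9 <- N2 -> N4
The empty set is not sufficient: P2 (N6 <- N7 -> N4) has no collider blocking it and no conditioned non-collider, so it is open.
Try {N7}:
  P1: blocked at fork node N7 ∈ conditioning set.
  P2: blocked at fork node N7 ∈ conditioning set.
  P3: blocked at fork node N7 ∈ conditioning set.
  P4: blocked at collider N9 (neither it nor any descendant is in the conditioning set).
{N7} contains no descendant of N6 and blocks every backdoor path.
No other singleton works — e.g. {N3} leaves P2 open — so {N7} is the unique smallest valid adjustment set.

{N7}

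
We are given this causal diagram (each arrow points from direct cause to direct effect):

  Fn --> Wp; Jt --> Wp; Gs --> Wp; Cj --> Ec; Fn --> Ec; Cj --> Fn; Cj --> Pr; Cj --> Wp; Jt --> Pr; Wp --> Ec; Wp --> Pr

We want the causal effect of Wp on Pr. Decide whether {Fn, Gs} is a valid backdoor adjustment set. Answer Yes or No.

No

Backdoor paths from Wp to Pr (paths whose first edge points into Wp):
  P1: Wp <- Cj -> Pr
  P2: Wp <- Fn <- Cj -> Pr
  P3: Wp <- Fn -> Ec <- Cj -> Pr
  P4: Wp <- Jt -> Pr
Condition 1 (no descendant of Wp in the set): holds — descendants of Wp are {Ec, Pr}; none are in {Fn, Gs}.
Condition 2 (every backdoor path blocked by {Fn, Gs}):
  P1: open — no interior node is in the conditioning set.
  P2: blocked at chain node Fn ∈ conditioning set.
  P3: blocked at fork node Fn ∈ conditioning set.
  P4: open — no interior node is in the conditioning set.
{Fn, Gs} does not satisfy the backdoor criterion.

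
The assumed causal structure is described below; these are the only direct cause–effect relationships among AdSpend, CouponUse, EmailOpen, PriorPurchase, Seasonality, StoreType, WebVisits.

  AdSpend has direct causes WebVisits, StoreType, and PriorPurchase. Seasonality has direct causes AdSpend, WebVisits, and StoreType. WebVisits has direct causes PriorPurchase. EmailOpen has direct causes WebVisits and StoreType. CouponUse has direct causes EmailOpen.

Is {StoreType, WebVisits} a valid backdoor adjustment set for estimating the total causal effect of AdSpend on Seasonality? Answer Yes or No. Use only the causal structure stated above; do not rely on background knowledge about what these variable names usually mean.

Yes

Backdoor paths from AdSpend to Seasonality (paths whose first edge points into AdSpend):
  P1: AdSpend <- PriorPurchase -> WebVisits -> Seasonality
  P2: AdSpend <- PriorPurchase -> WebVisits -> EmailOpen <- StoreType -> Seasonality
  P3: AdSpend <- WebVisits -> Seasonality
  P4: AdSpend <- WebVisits -> EmailOpen <- StoreType -> Seasonality
  P5: AdSpend <- StoreType -> Seasonality
  P6: AdSpend <- StoreType -> EmailOpen <- WebVisits -> Seasonality
Condition 1 (no descendant of AdSpend in the set): holds — descendants of AdSpend are {Seasonality}; none are in {StoreType, WebVisits}.
Condition 2 (every backdoor path blocked by {StoreType, WebVisits}):
  P1: blocked at chain node WebVisits ∈ conditioning set.
  P2: blocked at chain node WebVisits ∈ conditioning set.
  P3: blocked at fork node WebVisits ∈ conditioning set.
  P4: blocked at fork node WebVisits ∈ conditioning set.
  P5: blocked at fork node StoreType ∈ conditioning set.
  P6: blocked at fork node StoreType ∈ conditioning set.
{StoreType, WebVisits} satisfies the backdoor criterion.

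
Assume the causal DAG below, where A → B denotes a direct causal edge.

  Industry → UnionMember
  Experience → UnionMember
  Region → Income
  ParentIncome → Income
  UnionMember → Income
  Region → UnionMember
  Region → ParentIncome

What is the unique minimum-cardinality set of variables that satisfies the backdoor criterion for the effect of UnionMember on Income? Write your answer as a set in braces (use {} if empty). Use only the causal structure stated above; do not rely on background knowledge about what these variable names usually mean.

Variables eligible for adjustment (non-descendants of UnionMember, excluding UnionMember and Income): {Experience, Industry, ParentIncome, Region}.
Backdoor paths from UnionMember to Income:
  P1: UnionMember <- Region -> ParentIncome -> Income
  P2: UnionMember <- Region -> Income
The empty set is not sufficient: P1 (UnionMember <- Region -> ParentIncome -> Income) has no collider blocking it and no conditioned non-collider, so it is open.
Try {Region}:
  P1: blocked at fork node Region ∈ conditioning set.
  P2: blocked at fork node Region ∈ conditioning set.
{Region} contains no descendant of UnionMember and blocks every backdoor path.
No other singleton works — e.g. {Industry} leaves P1 open — so {Region} is the unique smallest valid adjustment set.

{Region}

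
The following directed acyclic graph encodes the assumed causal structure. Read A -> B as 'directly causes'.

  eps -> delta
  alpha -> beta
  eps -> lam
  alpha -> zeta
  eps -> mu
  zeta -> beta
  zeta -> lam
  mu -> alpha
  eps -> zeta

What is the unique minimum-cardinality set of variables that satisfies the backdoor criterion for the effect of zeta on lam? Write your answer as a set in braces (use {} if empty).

Variables eligible for adjustment (non-descendants of zeta, excluding zeta and lam): {alpha, delta, eps, mu}.
Backdoor paths from zeta to lam:
  P1: zeta <- eps -> lam
  P2: zeta <- alpha <- mu <- eps -> lam
The empty set is not sufficient: P1 (zeta <- eps -> lam) has no collider blocking it and no conditioned non-collider, so it is open.
Try {eps}:
  P1: blocked at fork node eps ∈ conditioning set.
  P2: blocked at fork node eps ∈ conditioning set.
{eps} contains no descendant of zeta and blocks every backdoor path.
No other singleton works — e.g. {mu} leaves P1 open — so {eps} is the unique smallest valid adjustment set.

{eps}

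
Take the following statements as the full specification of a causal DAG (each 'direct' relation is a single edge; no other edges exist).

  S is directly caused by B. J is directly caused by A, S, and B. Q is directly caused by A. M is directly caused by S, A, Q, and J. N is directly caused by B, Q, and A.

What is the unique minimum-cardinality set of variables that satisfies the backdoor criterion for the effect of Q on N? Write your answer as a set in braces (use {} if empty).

{A}

Variables eligible for adjustment (non-descendants of Q, excluding Q and N): {A, B, J, S}.
Backdoor paths from Q to N:
  P1: Q <- A -> J <- B -> N
  P2: Q <- A -> J <- S <- B -> N
  P3: Q <- A -> J -> M <- S <- B -> N
  P4: Q <- A -> M <- S <- B -> N
  P5: Q <- A -> M <- S -> J <- B -> N
  P6: Q <- A -> M <- J <- B -> N
  P7: Q <- A -> M <- J <- S <- B -> N
  P8: Q <- A -> N
The empty set is not sufficient: P8 (Q <- A -> N) has no collider blocking it and no conditioned non-collider, so it is open.
Try {A}:
  P1: blocked at fork node A ∈ conditioning set.
  P2: blocked at fork node A ∈ conditioning set.
  P3: blocked at fork node A ∈ conditioning set.
  P4: blocked at fork node A ∈ conditioning set.
  P5: blocked at fork node A ∈ conditioning set.
  P6: blocked at fork node A ∈ conditioning set.
  P7: blocked at fork node A ∈ conditioning set.
  P8: blocked at fork node A ∈ conditioning set.
{A} contains no descendant of Q and blocks every backdoor path.
No other singleton works — e.g. {B} leaves P8 open — so {A} is the unique smallest valid adjustment set.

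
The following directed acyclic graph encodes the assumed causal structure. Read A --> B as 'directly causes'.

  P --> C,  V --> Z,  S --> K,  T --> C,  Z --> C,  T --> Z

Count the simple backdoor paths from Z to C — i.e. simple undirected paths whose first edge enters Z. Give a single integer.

1

A backdoor path from Z to C is any simple undirected path whose first edge points into Z (i.e. leaves Z via a parent).
Parents of Z: {T, V}.
Enumerating:
  P1: Z <- T -> C
That exhausts the simple backdoor paths. Count: 1.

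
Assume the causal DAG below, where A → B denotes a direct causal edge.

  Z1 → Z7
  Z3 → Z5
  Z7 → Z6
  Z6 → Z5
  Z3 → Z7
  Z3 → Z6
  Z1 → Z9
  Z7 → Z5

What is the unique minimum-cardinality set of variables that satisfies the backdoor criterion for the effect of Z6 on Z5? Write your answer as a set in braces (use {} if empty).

{Z3, Z7}

Variables eligible for adjustment (non-descendants of Z6, excluding Z6 and Z5): {Z1, Z3, Z7, Z9}.
Backdoor paths from Z6 to Z5:
  P1: Z6 <- Z3 -> Z7 -> Z5
  P2: Z6 <- Z3 -> Z5
  P3: Z6 <- Z7 <- Z3 -> Z5
  P4: Z6 <- Z7 -> Z5
The empty set is not sufficient: P1 (Z6 <- Z3 -> Z7 -> Z5) has no collider blocking it and no conditioned non-collider, so it is open.
Try {Z3, Z7}:
  P1: blocked at fork node Z3 ∈ conditioning set.
  P2: blocked at fork node Z3 ∈ conditioning set.
  P3: blocked at chain node Z7 ∈ conditioning set.
  P4: blocked at fork node Z7 ∈ conditioning set.
{Z3, Z7} contains no descendant of Z6 and blocks every backdoor path.
Every element of {Z3, Z7} is needed (dropping Z3 leaves P2 open; dropping Z7 leaves P4 open), so no proper subset is valid.
Among all size-2 subsets of the eligible variables, only {Z3, Z7} blocks every backdoor path, so it is the unique smallest valid adjustment set.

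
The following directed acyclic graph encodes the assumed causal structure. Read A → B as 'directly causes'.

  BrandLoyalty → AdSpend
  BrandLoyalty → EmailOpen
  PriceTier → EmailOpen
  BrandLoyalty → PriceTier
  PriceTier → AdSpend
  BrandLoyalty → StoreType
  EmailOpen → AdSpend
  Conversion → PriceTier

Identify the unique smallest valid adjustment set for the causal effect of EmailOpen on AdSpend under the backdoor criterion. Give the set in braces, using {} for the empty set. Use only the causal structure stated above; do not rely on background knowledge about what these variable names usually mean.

{BrandLoyalty, PriceTier}

Variables eligible for adjustment (non-descendants of EmailOpen, excluding EmailOpen and AdSpend): {BrandLoyalty, Conversion, PriceTier, StoreType}.
Backdoor paths from EmailOpen to AdSpend:
  P1: EmailOpen <- BrandLoyalty -> PriceTier -> AdSpend
  P2: EmailOpen <- BrandLoyalty -> AdSpend
  P3: EmailOpen <- PriceTier <- BrandLoyalty -> AdSpend
  P4: EmailOpen <- PriceTier -> AdSpend
The empty set is not sufficient: P1 (EmailOpen <- BrandLoyalty -> PriceTier -> AdSpend) has no collider blocking it and no conditioned non-collider, so it is open.
Try {BrandLoyalty, PriceTier}:
  P1: blocked at fork node BrandLoyalty ∈ conditioning set.
  P2: blocked at fork node BrandLoyalty ∈ conditioning set.
  P3: blocked at chain node PriceTier ∈ conditioning set.
  P4: blocked at fork node PriceTier ∈ conditioning set.
{BrandLoyalty, PriceTier} contains no descendant of EmailOpen and blocks every backdoor path.
Every element of {BrandLoyalty, PriceTier} is needed (dropping BrandLoyalty leaves P2 open; dropping PriceTier leaves P4 open), so no proper subset is valid.
Among all size-2 subsets of the eligible variables, only {BrandLoyalty, PriceTier} blocks every backdoor path, so it is the unique smallest valid adjustment set.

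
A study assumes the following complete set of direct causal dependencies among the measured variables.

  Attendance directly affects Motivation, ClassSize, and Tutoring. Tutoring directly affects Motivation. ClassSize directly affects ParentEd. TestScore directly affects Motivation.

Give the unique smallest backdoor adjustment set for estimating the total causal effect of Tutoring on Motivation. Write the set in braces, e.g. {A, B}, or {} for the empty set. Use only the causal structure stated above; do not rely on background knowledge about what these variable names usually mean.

Variables eligible for adjustment (non-descendants of Tutoring, excluding Tutoring and Motivation): {Attendance, ClassSize, ParentEd, TestScore}.
Backdoor paths from Tutoring to Motivation:
  P1: Tutoring <- Attendance -> Motivation
The empty set is not sufficient: P1 (Tutoring <- Attendance -> Motivation) has no collider blocking it and no conditioned non-collider, so it is open.
Try {Attendance}:
  P1: blocked at fork node Attendance ∈ conditioning set.
{Attendance} contains no descendant of Tutoring and blocks every backdoor path.
No other singleton works — e.g. {TestScore} leaves P1 open — so {Attendance} is the unique smallest valid adjustment set.

{Attendance}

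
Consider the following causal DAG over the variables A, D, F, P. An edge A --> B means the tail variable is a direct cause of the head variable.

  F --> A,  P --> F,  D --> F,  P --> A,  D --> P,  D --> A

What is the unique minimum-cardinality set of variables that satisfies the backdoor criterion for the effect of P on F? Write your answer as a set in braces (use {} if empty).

Variables eligible for adjustment (non-descendants of P, excluding P and F): {D}.
Backdoor paths from P to F:
  P1: P <- D -> F
  P2: P <- D -> A <- F
The empty set is not sufficient: P1 (P <- D -> F) has no collider blocking it and no conditioned non-collider, so it is open.
Try {D}:
  P1: blocked at fork node D ∈ conditioning set.
  P2: blocked at fork node D ∈ conditioning set.
{D} contains no descendant of P and blocks every backdoor path.
{D} is the unique smallest valid adjustment set.

{D}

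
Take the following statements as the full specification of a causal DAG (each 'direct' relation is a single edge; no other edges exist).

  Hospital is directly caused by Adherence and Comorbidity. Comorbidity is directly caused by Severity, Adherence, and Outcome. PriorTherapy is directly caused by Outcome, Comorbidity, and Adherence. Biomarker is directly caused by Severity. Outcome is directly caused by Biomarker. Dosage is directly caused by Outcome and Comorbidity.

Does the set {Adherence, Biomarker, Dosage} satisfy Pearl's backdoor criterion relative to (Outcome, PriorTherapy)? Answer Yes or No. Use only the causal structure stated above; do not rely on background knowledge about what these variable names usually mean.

Backdoor paths from Outcome to PriorTherapy (paths whose first edge points into Outcome):
  P1: Outcome <- Biomarker <- Severity -> Comorbidity <- Adherence -> PriorTherapy
  P2: Outcome <- Biomarker <- Severity -> Comorbidity -> PriorTherapy
  P3: Outcome <- Biomarker <- Severity -> Comorbidity -> Hospital <- Adherence -> PriorTherapy
Condition 1 (no descendant of Outcome in the set): FAILS — Dosage is a descendant of Outcome.
Condition 2 (every backdoor path blocked by {Adherence, Biomarker, Dosage}):
  P1: blocked at chain node Biomarker ∈ conditioning set.
  P2: blocked at chain node Biomarker ∈ conditioning set.
  P3: blocked at chain node Biomarker ∈ conditioning set.
{Adherence, Biomarker, Dosage} does not satisfy the backdoor criterion.

No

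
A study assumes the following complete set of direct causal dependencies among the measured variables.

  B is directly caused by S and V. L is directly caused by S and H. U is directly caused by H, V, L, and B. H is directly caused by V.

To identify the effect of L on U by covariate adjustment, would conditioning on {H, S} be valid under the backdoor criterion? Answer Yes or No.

Yes

Backdoor paths from L to U (paths whose first edge points into L):
  P1: L <- S -> B <- V -> H -> U
  P2: L <- S -> B <- V -> U
  P3: L <- S -> B -> U
  P4: L <- H <- V -> B -> U
  P5: L <- H <- V -> U
  P6: L <- H -> U
Condition 1 (no descendant of L in the set): holds — descendants of L are {U}; none are in {H, S}.
Condition 2 (every backdoor path blocked by {H, S}):
  P1: blocked at fork node S ∈ conditioning set.
  P2: blocked at fork node S ∈ conditioning set.
  P3: blocked at fork node S ∈ conditioning set.
  P4: blocked at chain node H ∈ conditioning set.
  P5: blocked at chain node H ∈ conditioning set.
  P6: blocked at fork node H ∈ conditioning set.
{H, S} satisfies the backdoor criterion.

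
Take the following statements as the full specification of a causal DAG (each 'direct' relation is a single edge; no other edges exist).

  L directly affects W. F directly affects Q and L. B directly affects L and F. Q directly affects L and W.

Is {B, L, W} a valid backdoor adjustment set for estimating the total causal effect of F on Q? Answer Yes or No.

No

Backdoor paths from F to Q (paths whose first edge points into F):
  P1: F <- B -> L <- Q
  P2: F <- B -> L -> W <- Q
Condition 1 (no descendant of F in the set): FAILS — L and W are descendants of F.
Condition 2 (every backdoor path blocked by {B, L, W}):
  P1: blocked at fork node B ∈ conditioning set.
  P2: blocked at fork node B ∈ conditioning set.
{B, L, W} does not satisfy the backdoor criterion.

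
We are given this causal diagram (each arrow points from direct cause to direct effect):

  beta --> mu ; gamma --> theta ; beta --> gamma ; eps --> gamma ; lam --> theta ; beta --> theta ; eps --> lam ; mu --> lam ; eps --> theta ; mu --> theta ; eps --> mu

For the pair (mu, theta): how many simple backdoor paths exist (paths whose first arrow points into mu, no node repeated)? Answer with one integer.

8

A backdoor path from mu to theta is any simple undirected path whose first edge points into mu (i.e. leaves mu via a parent).
Parents of mu: {beta, eps}.
Enumerating:
  P1: mu <- eps -> gamma <- beta -> theta
  P2: mu <- eps -> gamma -> theta
  P3: mu <- eps -> lam -> theta
  P4: mu <- eps -> theta
  P5: mu <- beta -> gamma <- eps -> lam -> theta
  P6: mu <- beta -> gamma <- eps -> theta
  P7: mu <- beta -> gamma -> theta
  P8: mu <- beta -> theta
That exhausts the simple backdoor paths. Count: 8.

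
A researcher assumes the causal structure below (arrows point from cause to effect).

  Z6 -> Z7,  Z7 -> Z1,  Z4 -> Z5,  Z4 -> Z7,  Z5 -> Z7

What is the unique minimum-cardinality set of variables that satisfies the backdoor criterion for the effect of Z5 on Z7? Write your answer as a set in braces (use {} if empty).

{Z4}

Variables eligible for adjustment (non-descendants of Z5, excluding Z5 and Z7): {Z4, Z6}.
Backdoor paths from Z5 to Z7:
  P1: Z5 <- Z4 -> Z7
The empty set is not sufficient: P1 (Z5 <- Z4 -> Z7) has no collider blocking it and no conditioned non-collider, so it is open.
Try {Z4}:
  P1: blocked at fork node Z4 ∈ conditioning set.
{Z4} contains no descendant of Z5 and blocks every backdoor path.
No other singleton works — e.g. {Z6} leaves P1 open — so {Z4} is the unique smallest valid adjustment set.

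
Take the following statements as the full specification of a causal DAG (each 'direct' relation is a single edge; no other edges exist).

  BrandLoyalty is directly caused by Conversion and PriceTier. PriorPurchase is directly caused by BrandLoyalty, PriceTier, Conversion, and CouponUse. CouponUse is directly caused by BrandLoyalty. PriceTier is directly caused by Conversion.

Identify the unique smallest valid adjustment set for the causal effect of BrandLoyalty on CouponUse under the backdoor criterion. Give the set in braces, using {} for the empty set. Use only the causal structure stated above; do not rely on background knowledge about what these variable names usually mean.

Variables eligible for adjustment (non-descendants of BrandLoyalty, excluding BrandLoyalty and CouponUse): {Conversion, PriceTier}.
Backdoor paths from BrandLoyalty to CouponUse:
  P1: BrandLoyalty <- Conversion -> PriceTier -> PriorPurchase <- CouponUse
  P2: BrandLoyalty <- Conversion -> PriorPurchase <- CouponUse
  P3: BrandLoyalty <- PriceTier <- Conversion -> PriorPurchase <- CouponUse
  P4: BrandLoyalty <- PriceTier -> PriorPurchase <- CouponUse
Each backdoor path contains an unconditioned collider, so every path is already blocked with the empty conditioning set:
  P1: blocked at collider PriorPurchase (neither it nor any descendant is in the conditioning set).
  P2: blocked at collider PriorPurchase (neither it nor any descendant is in the conditioning set).
  P3: blocked at collider PriorPurchase (neither it nor any descendant is in the conditioning set).
  P4: blocked at collider PriorPurchase (neither it nor any descendant is in the conditioning set).
The empty set is therefore the unique smallest valid set.

{}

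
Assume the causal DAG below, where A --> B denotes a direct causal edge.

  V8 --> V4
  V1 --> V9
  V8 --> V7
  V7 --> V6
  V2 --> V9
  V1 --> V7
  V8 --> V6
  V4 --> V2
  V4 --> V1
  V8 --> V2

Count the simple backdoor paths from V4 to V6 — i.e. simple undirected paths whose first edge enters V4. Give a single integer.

A backdoor path from V4 to V6 is any simple undirected path whose first edge points into V4 (i.e. leaves V4 via a parent).
Parents of V4: {V8}.
Enumerating:
  P1: V4 <- V8 -> V2 -> V9 <- V1 -> V7 -> V6
  P2: V4 <- V8 -> V7 -> V6
  P3: V4 <- V8 -> V6
That exhausts the simple backdoor paths. Count: 3.

3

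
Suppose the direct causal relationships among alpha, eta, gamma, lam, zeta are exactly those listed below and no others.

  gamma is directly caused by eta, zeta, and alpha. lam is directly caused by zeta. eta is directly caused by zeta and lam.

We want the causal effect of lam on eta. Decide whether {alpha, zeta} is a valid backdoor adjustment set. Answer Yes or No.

Backdoor paths from lam to eta (paths whose first edge points into lam):
  P1: lam <- zeta -> eta
  P2: lam <- zeta -> gamma <- eta
Condition 1 (no descendant of lam in the set): holds — descendants of lam are {eta, gamma}; none are in {alpha, zeta}.
Condition 2 (every backdoor path blocked by {alpha, zeta}):
  P1: blocked at fork node zeta ∈ conditioning set.
  P2: blocked at fork node zeta ∈ conditioning set.
{alpha, zeta} satisfies the backdoor criterion.

Yes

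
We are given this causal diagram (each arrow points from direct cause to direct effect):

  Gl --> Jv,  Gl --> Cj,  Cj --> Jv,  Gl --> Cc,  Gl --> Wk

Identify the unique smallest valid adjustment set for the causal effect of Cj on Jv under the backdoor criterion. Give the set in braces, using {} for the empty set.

Variables eligible for adjustment (non-descendants of Cj, excluding Cj and Jv): {Cc, Gl, Wk}.
Backdoor paths from Cj to Jv:
  P1: Cj <- Gl -> Jv
The empty set is not sufficient: P1 (Cj <- Gl -> Jv) has no collider blocking it and no conditioned non-collider, so it is open.
Try {Gl}:
  P1: blocked at fork node Gl ∈ conditioning set.
{Gl} contains no descendant of Cj and blocks every backdoor path.
No other singleton works — e.g. {Cc} leaves P1 open — so {Gl} is the unique smallest valid adjustment set.

{Gl}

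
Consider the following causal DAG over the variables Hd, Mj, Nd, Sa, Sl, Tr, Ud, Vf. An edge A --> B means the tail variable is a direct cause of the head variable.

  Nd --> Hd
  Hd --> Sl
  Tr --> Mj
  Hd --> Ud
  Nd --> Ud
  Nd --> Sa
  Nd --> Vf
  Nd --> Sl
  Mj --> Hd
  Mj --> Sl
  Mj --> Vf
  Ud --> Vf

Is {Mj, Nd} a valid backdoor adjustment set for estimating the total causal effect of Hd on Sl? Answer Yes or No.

Backdoor paths from Hd to Sl (paths whose first edge points into Hd):
  P1: Hd <- Nd -> Sl
  P2: Hd <- Nd -> Ud -> Vf <- Mj -> Sl
  P3: Hd <- Nd -> Vf <- Mj -> Sl
  P4: Hd <- Mj -> Sl
  P5: Hd <- Mj -> Vf <- Nd -> Sl
  P6: Hd <- Mj -> Vf <- Ud <- Nd -> Sl
Condition 1 (no descendant of Hd in the set): holds — descendants of Hd are {Sl, Ud, Vf}; none are in {Mj, Nd}.
Condition 2 (every backdoor path blocked by {Mj, Nd}):
  P1: blocked at fork node Nd ∈ conditioning set.
  P2: blocked at fork node Nd ∈ conditioning set.
  P3: blocked at fork node Nd ∈ conditioning set.
  P4: blocked at fork node Mj ∈ conditioning set.
  P5: blocked at fork node Mj ∈ conditioning set.
  P6: blocked at fork node Mj ∈ conditioning set.
{Mj, Nd} satisfies the backdoor criterion.

Yes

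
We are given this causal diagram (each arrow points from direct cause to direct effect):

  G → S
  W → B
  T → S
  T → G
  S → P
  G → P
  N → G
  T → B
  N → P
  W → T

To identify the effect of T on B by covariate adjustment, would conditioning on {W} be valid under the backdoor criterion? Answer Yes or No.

Yes

Backdoor paths from T to B (paths whose first edge points into T):
  P1: T <- W -> B
Condition 1 (no descendant of T in the set): holds — descendants of T are {B, G, P, S}; none are in {W}.
Condition 2 (every backdoor path blocked by {W}):
  P1: blocked at fork node W ∈ conditioning set.
{W} satisfies the backdoor criterion.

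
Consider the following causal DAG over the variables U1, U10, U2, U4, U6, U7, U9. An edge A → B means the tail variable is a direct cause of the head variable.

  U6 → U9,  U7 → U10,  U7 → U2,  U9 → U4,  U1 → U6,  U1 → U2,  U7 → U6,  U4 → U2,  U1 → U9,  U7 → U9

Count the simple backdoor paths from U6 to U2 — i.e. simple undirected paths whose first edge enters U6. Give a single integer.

A backdoor path from U6 to U2 is any simple undirected path whose first edge points into U6 (i.e. leaves U6 via a parent).
Parents of U6: {U1, U7}.
Enumerating:
  P1: U6 <- U1 -> U9 <- U7 -> U2
  P2: U6 <- U1 -> U9 -> U4 -> U2
  P3: U6 <- U1 -> U2
  P4: U6 <- U7 -> U9 <- U1 -> U2
  P5: U6 <- U7 -> U9 -> U4 -> U2
  P6: U6 <- U7 -> U2
That exhausts the simple backdoor paths. Count: 6.

6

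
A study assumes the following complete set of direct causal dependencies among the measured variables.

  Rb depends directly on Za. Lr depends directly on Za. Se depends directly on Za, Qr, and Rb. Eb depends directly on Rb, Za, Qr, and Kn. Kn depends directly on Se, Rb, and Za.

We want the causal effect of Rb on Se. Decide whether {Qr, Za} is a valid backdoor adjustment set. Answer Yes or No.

Backdoor paths from Rb to Se (paths whose first edge points into Rb):
  P1: Rb <- Za -> Se
  P2: Rb <- Za -> Kn <- Se
  P3: Rb <- Za -> Kn -> Eb <- Qr -> Se
  P4: Rb <- Za -> Eb <- Qr -> Se
  P5: Rb <- Za -> Eb <- Kn <- Se
Condition 1 (no descendant of Rb in the set): holds — descendants of Rb are {Eb, Kn, Se}; none are in {Qr, Za}.
Condition 2 (every backdoor path blocked by {Qr, Za}):
  P1: blocked at fork node Za ∈ conditioning set.
  P2: blocked at fork node Za ∈ conditioning set.
  P3: blocked at fork node Za ∈ conditioning set.
  P4: blocked at fork node Za ∈ conditioning set.
  P5: blocked at fork node Za ∈ conditioning set.
{Qr, Za} satisfies the backdoor criterion.

Yes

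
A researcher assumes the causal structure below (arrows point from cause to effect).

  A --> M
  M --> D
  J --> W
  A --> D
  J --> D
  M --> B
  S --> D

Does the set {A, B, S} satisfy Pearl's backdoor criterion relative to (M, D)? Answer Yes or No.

No

Backdoor paths from M to D (paths whose first edge points into M):
  P1: M <- A -> D
Condition 1 (no descendant of M in the set): FAILS — B is a descendant of M.
Condition 2 (every backdoor path blocked by {A, B, S}):
  P1: blocked at fork node A ∈ conditioning set.
{A, B, S} does not satisfy the backdoor criterion.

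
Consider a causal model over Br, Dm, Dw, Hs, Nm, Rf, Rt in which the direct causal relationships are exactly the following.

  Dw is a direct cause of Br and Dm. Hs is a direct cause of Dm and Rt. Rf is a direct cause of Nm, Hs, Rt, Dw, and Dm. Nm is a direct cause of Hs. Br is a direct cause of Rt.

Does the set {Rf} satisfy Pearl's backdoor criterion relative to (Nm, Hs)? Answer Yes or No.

Yes

Backdoor paths from Nm to Hs (paths whose first edge points into Nm):
  P1: Nm <- Rf -> Dw -> Br -> Rt <- Hs
  P2: Nm <- Rf -> Dw -> Dm <- Hs
  P3: Nm <- Rf -> Hs
  P4: Nm <- Rf -> Dm <- Dw -> Br -> Rt <- Hs
  P5: Nm <- Rf -> Dm <- Hs
  P6: Nm <- Rf -> Rt <- Hs
  P7: Nm <- Rf -> Rt <- Br <- Dw -> Dm <- Hs
Condition 1 (no descendant of Nm in the set): holds — descendants of Nm are {Dm, Hs, Rt}; none are in {Rf}.
Condition 2 (every backdoor path blocked by {Rf}):
  P1: blocked at fork node Rf ∈ conditioning set.
  P2: blocked at fork node Rf ∈ conditioning set.
  P3: blocked at fork node Rf ∈ conditioning set.
  P4: blocked at fork node Rf ∈ conditioning set.
  P5: blocked at fork node Rf ∈ conditioning set.
  P6: blocked at fork node Rf ∈ conditioning set.
  P7: blocked at fork node Rf ∈ conditioning set.
{Rf} satisfies the backdoor criterion.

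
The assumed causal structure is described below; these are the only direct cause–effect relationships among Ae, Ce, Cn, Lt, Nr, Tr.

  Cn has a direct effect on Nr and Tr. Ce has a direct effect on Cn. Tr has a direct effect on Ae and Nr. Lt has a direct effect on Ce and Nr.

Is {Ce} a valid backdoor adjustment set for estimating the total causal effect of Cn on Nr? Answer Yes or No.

Backdoor paths from Cn to Nr (paths whose first edge points into Cn):
  P1: Cn <- Ce <- Lt -> Nr
Condition 1 (no descendant of Cn in the set): holds — descendants of Cn are {Ae, Nr, Tr}; none are in {Ce}.
Condition 2 (every backdoor path blocked by {Ce}):
  P1: blocked at chain node Ce ∈ conditioning set.
{Ce} satisfies the backdoor criterion.

Yes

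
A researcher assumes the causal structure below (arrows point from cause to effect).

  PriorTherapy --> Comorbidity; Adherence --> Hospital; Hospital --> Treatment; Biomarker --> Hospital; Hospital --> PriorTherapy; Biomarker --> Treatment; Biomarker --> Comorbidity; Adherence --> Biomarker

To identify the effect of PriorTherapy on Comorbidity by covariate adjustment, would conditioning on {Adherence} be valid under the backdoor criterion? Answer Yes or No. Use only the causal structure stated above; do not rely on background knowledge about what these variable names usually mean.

Backdoor paths from PriorTherapy to Comorbidity (paths whose first edge points into PriorTherapy):
  P1: PriorTherapy <- Hospital <- Adherence -> Biomarker -> Comorbidity
  P2: PriorTherapy <- Hospital <- Biomarker -> Comorbidity
  P3: PriorTherapy <- Hospital -> Treatment <- Biomarker -> Comorbidity
Condition 1 (no descendant of PriorTherapy in the set): holds — descendants of PriorTherapy are {Comorbidity}; none are in {Adherence}.
Condition 2 (every backdoor path blocked by {Adherence}):
  P1: blocked at fork node Adherence ∈ conditioning set.
  P2: open — no interior node is in the conditioning set.
  P3: blocked at collider Treatment (neither it nor any descendant is in the conditioning set).
{Adherence} does not satisfy the backdoor criterion.

No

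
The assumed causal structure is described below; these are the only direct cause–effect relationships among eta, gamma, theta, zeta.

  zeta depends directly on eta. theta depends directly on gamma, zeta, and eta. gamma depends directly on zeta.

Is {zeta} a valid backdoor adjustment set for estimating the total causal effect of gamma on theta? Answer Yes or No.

Backdoor paths from gamma to theta (paths whose first edge points into gamma):
  P1: gamma <- zeta <- eta -> theta
  P2: gamma <- zeta -> theta
Condition 1 (no descendant of gamma in the set): holds — descendants of gamma are {theta}; none are in {zeta}.
Condition 2 (every backdoor path blocked by {zeta}):
  P1: blocked at chain node zeta ∈ conditioning set.
  P2: blocked at fork node zeta ∈ conditioning set.
{zeta} satisfies the backdoor criterion.

Yes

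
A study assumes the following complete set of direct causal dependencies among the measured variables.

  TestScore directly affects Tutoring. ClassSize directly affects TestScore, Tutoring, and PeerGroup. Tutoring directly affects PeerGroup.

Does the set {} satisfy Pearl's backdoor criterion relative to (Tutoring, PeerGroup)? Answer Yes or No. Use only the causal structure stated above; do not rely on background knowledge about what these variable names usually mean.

Backdoor paths from Tutoring to PeerGroup (paths whose first edge points into Tutoring):
  P1: Tutoring <- ClassSize -> PeerGroup
  P2: Tutoring <- TestScore <- ClassSize -> PeerGroup
Condition 1 (no descendant of Tutoring in the set): holds — descendants of Tutoring are {PeerGroup}; none are in {}.
Condition 2 (every backdoor path blocked by {}):
  P1: open — no interior node is in the conditioning set.
  P2: open — no interior node is in the conditioning set.
{} does not satisfy the backdoor criterion.

No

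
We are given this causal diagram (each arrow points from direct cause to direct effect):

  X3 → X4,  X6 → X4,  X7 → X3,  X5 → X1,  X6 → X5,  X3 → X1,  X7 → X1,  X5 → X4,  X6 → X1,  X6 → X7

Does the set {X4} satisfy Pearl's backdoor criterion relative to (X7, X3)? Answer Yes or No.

No

Backdoor paths from X7 to X3 (paths whose first edge points into X7):
  P1: X7 <- X6 -> X5 -> X4 <- X3
  P2: X7 <- X6 -> X5 -> X1 <- X3
  P3: X7 <- X6 -> X4 <- X5 -> X1 <- X3
  P4: X7 <- X6 -> X4 <- X3
  P5: X7 <- X6 -> X1 <- X5 -> X4 <- X3
  P6: X7 <- X6 -> X1 <- X3
Condition 1 (no descendant of X7 in the set): FAILS — X4 is a descendant of X7.
Condition 2 (every backdoor path blocked by {X4}):
  P1: open — collider(s) X4 are conditioned on (or have a conditioned descendant) and no non-collider on the path is in the set.
  P2: blocked at collider X1 (neither it nor any descendant is in the conditioning set).
  P3: blocked at collider X1 (neither it nor any descendant is in the conditioning set).
  P4: open — collider(s) X4 are conditioned on (or have a conditioned descendant) and no non-collider on the path is in the set.
  P5: blocked at collider X1 (neither it nor any descendant is in the conditioning set).
  P6: blocked at collider X1 (neither it nor any descendant is in the conditioning set).
{X4} does not satisfy the backdoor criterion.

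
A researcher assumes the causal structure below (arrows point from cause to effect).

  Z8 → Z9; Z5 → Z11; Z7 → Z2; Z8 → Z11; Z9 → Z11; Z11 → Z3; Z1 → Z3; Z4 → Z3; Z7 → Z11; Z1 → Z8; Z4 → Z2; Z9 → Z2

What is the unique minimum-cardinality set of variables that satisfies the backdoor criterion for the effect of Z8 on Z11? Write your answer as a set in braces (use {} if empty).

{}

Variables eligible for adjustment (non-descendants of Z8, excluding Z8 and Z11): {Z1, Z4, Z5, Z7}.
Backdoor paths from Z8 to Z11:
  P1: Z8 <- Z1 -> Z3 <- Z4 -> Z2 <- Z7 -> Z11
  P2: Z8 <- Z1 -> Z3 <- Z4 -> Z2 <- Z9 -> Z11
  P3: Z8 <- Z1 -> Z3 <- Z11
Each backdoor path contains an unconditioned collider, so every path is already blocked with the empty conditioning set:
  P1: blocked at collider Z3 (neither it nor any descendant is in the conditioning set).
  P2: blocked at collider Z3 (neither it nor any descendant is in the conditioning set).
  P3: blocked at collider Z3 (neither it nor any descendant is in the conditioning set).
The empty set is therefore the unique smallest valid set.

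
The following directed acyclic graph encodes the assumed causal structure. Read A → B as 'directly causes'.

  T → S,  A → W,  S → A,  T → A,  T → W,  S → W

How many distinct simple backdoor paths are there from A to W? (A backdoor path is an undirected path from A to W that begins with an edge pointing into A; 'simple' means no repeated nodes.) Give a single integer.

A backdoor path from A to W is any simple undirected path whose first edge points into A (i.e. leaves A via a parent).
Parents of A: {S, T}.
Enumerating:
  P1: A <- T -> S -> W
  P2: A <- T -> W
  P3: A <- S <- T -> W
  P4: A <- S -> W
That exhausts the simple backdoor paths. Count: 4.

4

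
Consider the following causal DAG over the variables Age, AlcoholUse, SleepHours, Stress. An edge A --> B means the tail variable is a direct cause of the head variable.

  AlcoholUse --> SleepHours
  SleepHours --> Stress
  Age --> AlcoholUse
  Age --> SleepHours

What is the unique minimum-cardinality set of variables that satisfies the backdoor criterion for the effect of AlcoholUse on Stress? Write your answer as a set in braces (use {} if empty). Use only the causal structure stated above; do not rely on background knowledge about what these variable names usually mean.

Variables eligible for adjustment (non-descendants of AlcoholUse, excluding AlcoholUse and Stress): {Age}.
Backdoor paths from AlcoholUse to Stress:
  P1: AlcoholUse <- Age -> SleepHours -> Stress
The empty set is not sufficient: P1 (AlcoholUse <- Age -> SleepHours -> Stress) has no collider blocking it and no conditioned non-collider, so it is open.
Try {Age}:
  P1: blocked at fork node Age ∈ conditioning set.
{Age} contains no descendant of AlcoholUse and blocks every backdoor path.
{Age} is the unique smallest valid adjustment set.

{Age}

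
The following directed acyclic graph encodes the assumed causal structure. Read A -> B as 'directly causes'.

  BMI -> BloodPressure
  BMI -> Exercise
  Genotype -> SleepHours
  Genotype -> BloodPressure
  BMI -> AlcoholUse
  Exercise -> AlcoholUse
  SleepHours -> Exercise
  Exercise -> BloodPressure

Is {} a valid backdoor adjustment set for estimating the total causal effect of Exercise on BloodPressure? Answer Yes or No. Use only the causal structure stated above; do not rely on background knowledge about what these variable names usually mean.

No

Backdoor paths from Exercise to BloodPressure (paths whose first edge points into Exercise):
  P1: Exercise <- BMI -> BloodPressure
  P2: Exercise <- SleepHours <- Genotype -> BloodPressure
Condition 1 (no descendant of Exercise in the set): holds — descendants of Exercise are {AlcoholUse, BloodPressure}; none are in {}.
Condition 2 (every backdoor path blocked by {}):
  P1: open — no interior node is in the conditioning set.
  P2: open — no interior node is in the conditioning set.
{} does not satisfy the backdoor criterion.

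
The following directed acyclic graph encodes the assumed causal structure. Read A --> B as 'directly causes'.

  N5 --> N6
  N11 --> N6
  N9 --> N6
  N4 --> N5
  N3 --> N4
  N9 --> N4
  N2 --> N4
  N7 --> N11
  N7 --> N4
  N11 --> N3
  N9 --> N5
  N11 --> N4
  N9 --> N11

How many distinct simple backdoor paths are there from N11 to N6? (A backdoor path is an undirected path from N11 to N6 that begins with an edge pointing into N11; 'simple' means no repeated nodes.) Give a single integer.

7

A backdoor path from N11 to N6 is any simple undirected path whose first edge points into N11 (i.e. leaves N11 via a parent).
Parents of N11: {N7, N9}.
Enumerating:
  P1: N11 <- N9 -> N4 -> N5 -> N6
  P2: N11 <- N9 -> N5 -> N6
  P3: N11 <- N9 -> N6
  P4: N11 <- N7 -> N4 <- N9 -> N5 -> N6
  P5: N11 <- N7 -> N4 <- N9 -> N6
  P6: N11 <- N7 -> N4 -> N5 <- N9 -> N6
  P7: N11 <- N7 -> N4 -> N5 -> N6
That exhausts the simple backdoor paths. Count: 7.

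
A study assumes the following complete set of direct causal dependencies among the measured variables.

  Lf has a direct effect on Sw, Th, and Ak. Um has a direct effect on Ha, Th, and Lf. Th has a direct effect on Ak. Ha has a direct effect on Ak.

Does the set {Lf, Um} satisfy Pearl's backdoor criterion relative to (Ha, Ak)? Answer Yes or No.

Yes

Backdoor paths from Ha to Ak (paths whose first edge points into Ha):
  P1: Ha <- Um -> Lf -> Th -> Ak
  P2: Ha <- Um -> Lf -> Ak
  P3: Ha <- Um -> Th <- Lf -> Ak
  P4: Ha <- Um -> Th -> Ak
Condition 1 (no descendant of Ha in the set): holds — descendants of Ha are {Ak}; none are in {Lf, Um}.
Condition 2 (every backdoor path blocked by {Lf, Um}):
  P1: blocked at fork node Um ∈ conditioning set.
  P2: blocked at fork node Um ∈ conditioning set.
  P3: blocked at fork node Um ∈ conditioning set.
  P4: blocked at fork node Um ∈ conditioning set.
{Lf, Um} satisfies the backdoor criterion.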